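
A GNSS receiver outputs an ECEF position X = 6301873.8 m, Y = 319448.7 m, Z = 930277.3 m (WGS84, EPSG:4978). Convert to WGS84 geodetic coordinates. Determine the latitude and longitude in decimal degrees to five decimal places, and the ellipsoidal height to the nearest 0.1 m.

λ = atan2(Y, X) = 2.90190028°; p = √(X²+Y²) = 6309965.2 m.
Bowring's method on WGS84 (a = 6378137 m, b = 6356752.314 m) gives φ = 8.44239980°, h = 492.064 m.

lat 8.44240°, lon 2.90190°, h 492.1 m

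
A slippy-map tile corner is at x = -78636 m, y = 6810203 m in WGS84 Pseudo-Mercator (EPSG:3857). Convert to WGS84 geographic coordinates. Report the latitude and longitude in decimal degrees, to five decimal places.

lat 52.05570°, lon -0.70640°

R = 6378137 m. λ = x/R = -0.70639921°.
φ = 2·arctan(exp(y/R)) − 90° = 2·arctan(2.90880) − 90° = 52.05569999°.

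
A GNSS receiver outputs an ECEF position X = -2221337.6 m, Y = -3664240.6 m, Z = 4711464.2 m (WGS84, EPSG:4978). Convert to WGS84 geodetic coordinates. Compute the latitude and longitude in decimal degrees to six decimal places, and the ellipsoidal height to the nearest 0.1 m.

λ = atan2(Y, X) = -121.22510056°; p = √(X²+Y²) = 4284973.7 m.
Bowring's method on WGS84 (a = 6378137 m, b = 6356752.314 m) gives φ = 47.90559953°, h = 2180.080 m.

lat 47.905600°, lon -121.225101°, h 2180.1 m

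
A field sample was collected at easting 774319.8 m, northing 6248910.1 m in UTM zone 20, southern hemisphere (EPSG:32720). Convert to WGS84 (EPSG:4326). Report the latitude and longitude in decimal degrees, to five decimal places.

Zone 20S: λ₀ = -63°, k₀ = 0.9996, false easting 500000 m, false northing 10000000 m.
Meridian distance M = (N − FN)/k₀ = -3752590.9 m.
Inverse transverse Mercator on WGS84 gives φ = -33.86450040°, λ = -60.03470036°.

lat -33.86450°, lon -60.03470°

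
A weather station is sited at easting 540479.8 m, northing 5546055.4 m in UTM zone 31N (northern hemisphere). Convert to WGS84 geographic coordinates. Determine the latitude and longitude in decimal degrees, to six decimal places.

Zone 31N: λ₀ = 3°, k₀ = 0.9996, false easting 500000 m.
Meridian distance M = (N − FN)/k₀ = 5548274.7 m.
Inverse transverse Mercator on WGS84 gives φ = 50.06539982°, λ = 3.56560043°.

lat 50.065400°, lon 3.565600°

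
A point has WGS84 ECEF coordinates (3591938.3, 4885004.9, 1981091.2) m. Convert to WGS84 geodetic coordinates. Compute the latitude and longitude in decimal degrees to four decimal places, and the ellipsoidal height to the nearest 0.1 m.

lat 18.2075°, lon 53.6730°, h 2807.7 m

λ = atan2(Y, X) = 53.67299947°; p = √(X²+Y²) = 6063439.1 m.
Bowring's method on WGS84 (a = 6378137 m, b = 6356752.314 m) gives φ = 18.20749973°, h = 2807.672 m.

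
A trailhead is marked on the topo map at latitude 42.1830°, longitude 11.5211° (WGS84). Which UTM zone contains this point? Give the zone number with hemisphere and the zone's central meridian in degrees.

Zone 32N, central meridian 9°

UTM zone = ⌊(λ + 180)/6⌋ + 1; 11.5211° ∈ [6°, 12°) → zone 32.
Hemisphere: N (φ ≥ 0).
Central meridian λ₀ = 6×32 − 183 = 9°.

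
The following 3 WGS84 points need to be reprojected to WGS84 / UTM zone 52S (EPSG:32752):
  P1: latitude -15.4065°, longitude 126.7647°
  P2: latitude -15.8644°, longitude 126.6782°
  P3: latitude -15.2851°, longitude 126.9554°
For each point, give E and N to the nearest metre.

UTM zone 52S: λ₀ = 129°, k₀ = 0.9996.
P1 (-15.4065°, 126.7647°) → (260095.932, 8295468.795) m.
P2 (-15.8644°, 126.6782°) → (251361.849, 8244686.163) m.
P3 (-15.2851°, 126.9554°) → (280443.782, 8309107.245) m.

P1: E 260096 m, N 8295469 m; P2: E 251362 m, N 8244686 m; P3: E 280444 m, N 8309107 m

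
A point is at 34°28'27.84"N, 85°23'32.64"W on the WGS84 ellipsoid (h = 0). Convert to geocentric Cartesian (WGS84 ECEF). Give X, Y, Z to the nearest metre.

X 422835 m, Y -5246640 m, Z 3589951 m

WGS84: a = 6378137 m, e² = 0.006694380; N(φ) = a/√(1−e²sin²φ) = 6384988.168 m.
X = (N+h)·cosφ·cosλ = 422835.117 m; Y = (N+h)·cosφ·sinλ = -5246640.403 m; Z = (N(1−e²)+h)·sinφ = 3589951.196 m.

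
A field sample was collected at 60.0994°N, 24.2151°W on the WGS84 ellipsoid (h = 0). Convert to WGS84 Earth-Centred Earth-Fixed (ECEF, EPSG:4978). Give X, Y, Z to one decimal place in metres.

X 2907046.6 m, Y -1307399.6 m, Z 5506006.0 m

WGS84: a = 6378137 m, e² = 0.006694380; N(φ) = a/√(1−e²sin²φ) = 6394241.460 m.
X = (N+h)·cosφ·cosλ = 2907046.641 m; Y = (N+h)·cosφ·sinλ = -1307399.5502 m; Z = (N(1−e²)+h)·sinφ = 5506006.044 m.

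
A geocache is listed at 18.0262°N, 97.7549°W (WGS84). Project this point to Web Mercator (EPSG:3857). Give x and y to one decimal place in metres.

x -10882025.7 m, y 2040615.4 m

Web Mercator is spherical with R = a = 6378137 m.
x = R·λ = 6378137 × -1.706144865 = -10882025.691 m.
y = R·ln tan(π/4 + φ/2) = 6378137 × 0.319939104 = 2040615.437 m.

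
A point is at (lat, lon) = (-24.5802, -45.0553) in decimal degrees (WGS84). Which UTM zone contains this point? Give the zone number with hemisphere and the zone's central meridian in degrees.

UTM zone = ⌊(λ + 180)/6⌋ + 1; -45.0553° ∈ [-48°, -42°) → zone 23.
Hemisphere: S (φ < 0).
Central meridian λ₀ = 6×23 − 183 = -45°.

Zone 23S, central meridian -45°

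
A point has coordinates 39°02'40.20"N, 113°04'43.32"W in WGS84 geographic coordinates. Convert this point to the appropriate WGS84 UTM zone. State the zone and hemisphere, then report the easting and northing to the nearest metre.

Longitude -113.0787° lies in the 6° band [-114°, -108°), giving zone 12; latitude is north of the equator, so 12N.
Zone 12 central meridian λ₀ = 6×12 − 183 = -111°; Δλ = -2.0787°.
Transverse Mercator on WGS84 with k₀ = 0.9996 gives E = 320106.290 m, N = 4323770.938 m.

Zone 12N: E 320106 m, N 4323771 m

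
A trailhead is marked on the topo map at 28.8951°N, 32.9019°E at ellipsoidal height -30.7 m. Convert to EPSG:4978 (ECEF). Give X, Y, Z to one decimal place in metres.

X 4692063.5 m, Y 3035652.7 m, Z 3063712.4 m

WGS84: a = 6378137 m, e² = 0.006694380; N(φ) = a/√(1−e²sin²φ) = 6383127.580 m.
X = (N+h)·cosφ·cosλ = 4692063.472 m; Y = (N+h)·cosφ·sinλ = 3035652.708 m; Z = (N(1−e²)+h)·sinφ = 3063712.375 m.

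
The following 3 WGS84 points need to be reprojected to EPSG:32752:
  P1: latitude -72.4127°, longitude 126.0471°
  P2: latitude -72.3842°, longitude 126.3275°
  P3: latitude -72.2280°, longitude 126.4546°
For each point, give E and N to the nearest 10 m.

UTM zone 52S: λ₀ = 129°, k₀ = 0.9996.
P1 (-72.4127°, 126.0471°) → (400448.237, 1962587.226) m.
P2 (-72.3842°, 126.3275°) → (409754.204, 1966205.919) m.
P3 (-72.2280°, 126.4546°) → (413306.473, 1983801.544) m.

P1: E 400450 m, N 1962590 m; P2: E 409750 m, N 1966210 m; P3: E 413310 m, N 1983800 m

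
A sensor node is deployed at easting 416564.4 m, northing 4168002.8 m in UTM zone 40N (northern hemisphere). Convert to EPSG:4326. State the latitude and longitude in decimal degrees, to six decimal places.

lat 37.655400°, lon 56.054100°

Zone 40N: λ₀ = 57°, k₀ = 0.9996, false easting 500000 m.
Meridian distance M = (N − FN)/k₀ = 4169670.7 m.
Inverse transverse Mercator on WGS84 gives φ = 37.65539977°, λ = 56.05409961°.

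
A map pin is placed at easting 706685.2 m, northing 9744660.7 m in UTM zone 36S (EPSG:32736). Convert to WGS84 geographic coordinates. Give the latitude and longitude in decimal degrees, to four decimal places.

Zone 36S: λ₀ = 33°, k₀ = 0.9996, false easting 500000 m, false northing 10000000 m.
Meridian distance M = (N − FN)/k₀ = -255441.5 m.
Inverse transverse Mercator on WGS84 gives φ = -2.30890000°, λ = 34.85859962°.

lat -2.3089°, lon 34.8586°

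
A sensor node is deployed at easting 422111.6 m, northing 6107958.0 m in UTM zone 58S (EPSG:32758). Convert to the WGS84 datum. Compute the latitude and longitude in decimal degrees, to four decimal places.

lat -35.1683°, lon 164.1447°

Zone 58S: λ₀ = 165°, k₀ = 0.9996, false easting 500000 m, false northing 10000000 m.
Meridian distance M = (N − FN)/k₀ = -3893599.4 m.
Inverse transverse Mercator on WGS84 gives φ = -35.16829986°, λ = 164.14469979°.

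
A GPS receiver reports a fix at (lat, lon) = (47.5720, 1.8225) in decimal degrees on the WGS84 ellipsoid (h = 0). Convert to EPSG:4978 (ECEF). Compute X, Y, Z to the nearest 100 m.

X 4308800 m, Y 137100 m, Z 4684900 m

WGS84: a = 6378137 m, e² = 0.006694380; N(φ) = a/√(1−e²sin²φ) = 6389800.392 m.
X = (N+h)·cosφ·cosλ = 4308782.373 m; Y = (N+h)·cosφ·sinλ = 137102.688 m; Z = (N(1−e²)+h)·sinφ = 4684902.172 m.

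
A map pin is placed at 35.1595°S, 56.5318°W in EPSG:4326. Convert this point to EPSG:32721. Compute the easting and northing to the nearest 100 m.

Zone 21 central meridian λ₀ = 6×21 − 183 = -57°; Δλ = +0.4682°.
Transverse Mercator on WGS84 with k₀ = 0.9996 gives E = 542641.116 m, N = 6109168.430 m.

E 542600 m, N 6109200 m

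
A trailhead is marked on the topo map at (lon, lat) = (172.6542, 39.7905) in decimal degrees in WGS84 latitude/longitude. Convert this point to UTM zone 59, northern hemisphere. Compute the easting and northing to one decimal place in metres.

E 641636.2 m, N 4405813.9 m

Zone 59 central meridian λ₀ = 6×59 − 183 = 171°; Δλ = +1.6542°.
Transverse Mercator on WGS84 with k₀ = 0.9996 gives E = 641636.189 m, N = 4405813.901 m.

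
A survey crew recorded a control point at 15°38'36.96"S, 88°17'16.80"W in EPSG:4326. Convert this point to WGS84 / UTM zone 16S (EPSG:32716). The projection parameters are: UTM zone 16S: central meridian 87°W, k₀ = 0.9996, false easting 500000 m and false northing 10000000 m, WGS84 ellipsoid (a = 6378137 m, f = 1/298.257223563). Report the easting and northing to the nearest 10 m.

Zone 16 central meridian λ₀ = 6×16 − 183 = -87°; Δλ = -1.2880°.
Transverse Mercator on WGS84 with k₀ = 0.9996 gives E = 361943.230 m, N = 8270068.473 m.

E 361940 m, N 8270070 m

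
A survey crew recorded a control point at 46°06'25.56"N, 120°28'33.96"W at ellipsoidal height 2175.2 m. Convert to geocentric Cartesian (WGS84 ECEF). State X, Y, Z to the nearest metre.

X -2247440 m, Y -3819038 m, Z 4575077 m

WGS84: a = 6378137 m, e² = 0.006694380; N(φ) = a/√(1−e²sin²φ) = 6389252.821 m.
X = (N+h)·cosφ·cosλ = -2247440.148 m; Y = (N+h)·cosφ·sinλ = -3819038.196 m; Z = (N(1−e²)+h)·sinφ = 4575076.566 m.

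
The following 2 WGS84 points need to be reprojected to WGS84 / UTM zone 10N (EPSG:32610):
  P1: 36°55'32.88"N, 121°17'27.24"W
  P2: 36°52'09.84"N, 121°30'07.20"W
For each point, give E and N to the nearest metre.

UTM zone 10N: λ₀ = -123°, k₀ = 0.9996.
P1 (36.9258°, -121.2909°) → (652222.972, 4088005.396) m.
P2 (36.8694°, -121.5020°) → (633518.060, 4081432.023) m.

P1: E 652223 m, N 4088005 m; P2: E 633518 m, N 4081432 m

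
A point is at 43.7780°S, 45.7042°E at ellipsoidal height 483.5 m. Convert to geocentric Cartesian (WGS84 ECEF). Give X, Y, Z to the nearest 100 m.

WGS84: a = 6378137 m, e² = 0.006694380; N(φ) = a/√(1−e²sin²φ) = 6388380.856 m.
X = (N+h)·cosφ·cosλ = 3221495.862 m; Y = (N+h)·cosφ·sinλ = 3301673.622 m; Z = (N(1−e²)+h)·sinφ = -4390649.429 m.

X 3221500 m, Y 3301700 m, Z -4390600 m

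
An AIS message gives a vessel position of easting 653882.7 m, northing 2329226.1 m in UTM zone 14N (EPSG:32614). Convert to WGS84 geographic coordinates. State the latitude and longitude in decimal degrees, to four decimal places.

lat 21.0575°, lon -97.5189°

Zone 14N: λ₀ = -99°, k₀ = 0.9996, false easting 500000 m.
Meridian distance M = (N − FN)/k₀ = 2330158.2 m.
Inverse transverse Mercator on WGS84 gives φ = 21.05750011°, λ = -97.51890035°.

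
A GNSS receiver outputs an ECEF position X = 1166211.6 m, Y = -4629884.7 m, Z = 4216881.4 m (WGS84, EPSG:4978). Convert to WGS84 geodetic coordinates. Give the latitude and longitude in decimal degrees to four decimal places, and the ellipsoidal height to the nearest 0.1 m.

λ = atan2(Y, X) = -75.86199990°; p = √(X²+Y²) = 4774503.3 m.
Bowring's method on WGS84 (a = 6378137 m, b = 6356752.314 m) gives φ = 41.64219994°, h = 1344.757 m.

lat 41.6422°, lon -75.8620°, h 1344.8 m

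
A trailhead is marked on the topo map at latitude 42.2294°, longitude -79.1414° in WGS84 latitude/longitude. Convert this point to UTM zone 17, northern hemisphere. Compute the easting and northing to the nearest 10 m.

Zone 17 central meridian λ₀ = 6×17 − 183 = -81°; Δλ = +1.8586°.
Transverse Mercator on WGS84 with k₀ = 0.9996 gives E = 653373.395 m, N = 4676918.993 m.

E 653370 m, N 4676920 m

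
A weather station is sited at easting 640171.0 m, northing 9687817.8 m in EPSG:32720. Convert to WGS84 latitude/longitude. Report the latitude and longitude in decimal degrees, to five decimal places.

Zone 20S: λ₀ = -63°, k₀ = 0.9996, false easting 500000 m, false northing 10000000 m.
Meridian distance M = (N − FN)/k₀ = -312307.1 m.
Inverse transverse Mercator on WGS84 gives φ = -2.82369973°, λ = -61.73889957°.

lat -2.82370°, lon -61.73890°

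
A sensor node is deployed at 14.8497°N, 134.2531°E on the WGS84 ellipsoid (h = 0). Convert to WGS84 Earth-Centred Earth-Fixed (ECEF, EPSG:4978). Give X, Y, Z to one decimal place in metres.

WGS84: a = 6378137 m, e² = 0.006694380; N(φ) = a/√(1−e²sin²φ) = 6379539.689 m.
X = (N+h)·cosφ·cosλ = -4303144.504 m; Y = (N+h)·cosφ·sinλ = 4416823.259 m; Z = (N(1−e²)+h)·sinφ = 1624030.790 m.

X -4303144.5 m, Y 4416823.3 m, Z 1624030.8 m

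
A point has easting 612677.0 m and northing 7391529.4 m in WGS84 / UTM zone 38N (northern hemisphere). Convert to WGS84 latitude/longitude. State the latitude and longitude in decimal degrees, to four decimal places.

lat 66.6219°, lon 47.5453°

Zone 38N: λ₀ = 45°, k₀ = 0.9996, false easting 500000 m.
Meridian distance M = (N − FN)/k₀ = 7394487.2 m.
Inverse transverse Mercator on WGS84 gives φ = 66.62190003°, λ = 47.54529999°.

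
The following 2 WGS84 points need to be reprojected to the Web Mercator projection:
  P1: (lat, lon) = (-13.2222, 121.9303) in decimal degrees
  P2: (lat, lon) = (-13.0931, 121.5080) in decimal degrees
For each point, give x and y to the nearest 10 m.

P1: x 13573220 m, y -1485130 m; P2: x 13526210 m, y -1470370 m

Web Mercator: x = R·λ, y = R·ln tan(π/4+φ/2), R = 6378137 m.
P1 (-13.2222°, 121.9303°) → (13573218.908, -1485129.535) m.
P2 (-13.0931°, 121.5080°) → (13526208.687, -1470370.728) m.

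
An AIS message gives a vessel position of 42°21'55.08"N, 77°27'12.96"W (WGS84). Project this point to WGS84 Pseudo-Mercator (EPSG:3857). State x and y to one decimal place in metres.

x -8622095.3 m, y 5215857.7 m

Web Mercator is spherical with R = a = 6378137 m.
x = R·λ = 6378137 × -1.351820338 = -8622095.312 m.
y = R·ln tan(π/4 + φ/2) = 6378137 × 0.817771342 = 5215857.655 m.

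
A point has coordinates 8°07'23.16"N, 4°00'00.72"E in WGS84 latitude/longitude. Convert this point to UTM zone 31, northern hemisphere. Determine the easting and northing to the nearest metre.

E 610193 m, N 898043 m

Zone 31 central meridian λ₀ = 6×31 − 183 = 3°; Δλ = +1.0002°.
Transverse Mercator on WGS84 with k₀ = 0.9996 gives E = 610193.321 m, N = 898042.702 m.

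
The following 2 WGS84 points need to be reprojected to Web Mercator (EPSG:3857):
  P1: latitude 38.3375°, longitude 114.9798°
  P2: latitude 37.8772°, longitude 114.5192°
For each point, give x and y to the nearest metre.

P1: x 12799493 m, y 4627214 m; P2: x 12748219 m, y 4562093 m

Web Mercator: x = R·λ, y = R·ln tan(π/4+φ/2), R = 6378137 m.
P1 (38.3375°, 114.9798°) → (12799492.788, 4627213.568) m.
P2 (37.8772°, 114.5192°) → (12748219.030, 4562092.786) m.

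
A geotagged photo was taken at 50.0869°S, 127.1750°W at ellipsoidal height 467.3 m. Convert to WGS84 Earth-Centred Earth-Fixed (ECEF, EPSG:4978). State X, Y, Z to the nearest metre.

X -2477887 m, Y -3267455 m, Z -4869355 m

WGS84: a = 6378137 m, e² = 0.006694380; N(φ) = a/√(1−e²sin²φ) = 6390734.112 m.
X = (N+h)·cosφ·cosλ = -2477887.214 m; Y = (N+h)·cosφ·sinλ = -3267455.315 m; Z = (N(1−e²)+h)·sinφ = -4869354.955 m.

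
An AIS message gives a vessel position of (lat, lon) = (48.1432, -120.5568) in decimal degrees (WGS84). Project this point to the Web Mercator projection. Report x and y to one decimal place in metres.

Web Mercator is spherical with R = a = 6378137 m.
x = R·λ = 6378137 × -2.104113096 = -13420321.588 m.
y = R·ln tan(π/4 + φ/2) = 6378137 × 0.961207224 = 6130711.363 m.

x -13420321.6 m, y 6130711.4 m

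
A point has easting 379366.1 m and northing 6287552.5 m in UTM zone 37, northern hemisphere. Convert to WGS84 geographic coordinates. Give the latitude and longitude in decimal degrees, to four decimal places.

Zone 37N: λ₀ = 39°, k₀ = 0.9996, false easting 500000 m.
Meridian distance M = (N − FN)/k₀ = 6290068.5 m.
Inverse transverse Mercator on WGS84 gives φ = 56.71640040°, λ = 37.02900015°.

lat 56.7164°, lon 37.0290°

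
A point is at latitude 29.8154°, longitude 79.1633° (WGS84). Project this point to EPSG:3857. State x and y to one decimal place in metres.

Web Mercator is spherical with R = a = 6378137 m.
x = R·λ = 6378137 × 1.381660232 = 8812418.246 m.
y = R·ln tan(π/4 + φ/2) = 6378137 × 0.545589290 = 3479843.236 m.

x 8812418.2 m, y 3479843.2 m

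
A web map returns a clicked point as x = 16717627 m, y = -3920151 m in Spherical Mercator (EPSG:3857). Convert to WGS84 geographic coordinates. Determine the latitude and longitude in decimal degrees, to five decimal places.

R = 6378137 m. λ = x/R = 150.17699848°.
φ = 2·arctan(exp(y/R)) − 90° = 2·arctan(0.54084) − 90° = -33.18699646°.

lat -33.18700°, lon 150.17700°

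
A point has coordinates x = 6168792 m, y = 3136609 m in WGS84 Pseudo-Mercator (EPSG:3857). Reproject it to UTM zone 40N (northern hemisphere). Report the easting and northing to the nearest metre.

Web Mercator inverse (R = 6378137 m) → φ = 27.10510198°, λ = 55.41520138°.
UTM 40N forward: E = 342898.552 m, N = 2999066.444 m.

E 342899 m, N 2999066 m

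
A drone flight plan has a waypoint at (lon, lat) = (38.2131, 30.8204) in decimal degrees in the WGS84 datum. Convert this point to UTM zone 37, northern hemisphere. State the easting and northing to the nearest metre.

Zone 37 central meridian λ₀ = 6×37 − 183 = 39°; Δλ = -0.7869°.
Transverse Mercator on WGS84 with k₀ = 0.9996 gives E = 424736.201 m, N = 3409962.830 m.

E 424736 m, N 3409963 m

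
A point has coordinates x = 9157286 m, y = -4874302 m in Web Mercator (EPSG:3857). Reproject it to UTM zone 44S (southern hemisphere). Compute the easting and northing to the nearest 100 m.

E 607600 m, N 5565100 m

Web Mercator inverse (R = 6378137 m) → φ = -40.05750313°, λ = 82.26129975°.
UTM 44S forward: E = 607575.313 m, N = 5565098.380 m.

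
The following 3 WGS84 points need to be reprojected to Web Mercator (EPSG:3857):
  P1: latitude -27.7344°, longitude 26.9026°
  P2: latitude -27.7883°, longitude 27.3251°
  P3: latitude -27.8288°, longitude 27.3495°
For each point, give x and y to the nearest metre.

P1: x 2994784 m, y -3215529 m; P2: x 3041816 m, y -3222309 m; P3: x 3044532 m, y -3227406 m

Web Mercator: x = R·λ, y = R·ln tan(π/4+φ/2), R = 6378137 m.
P1 (-27.7344°, 26.9026°) → (2994783.733, -3215528.787) m.
P2 (-27.7883°, 27.3251°) → (3041816.218, -3222309.386) m.
P3 (-27.8288°, 27.3495°) → (3044532.413, -3227406.482) m.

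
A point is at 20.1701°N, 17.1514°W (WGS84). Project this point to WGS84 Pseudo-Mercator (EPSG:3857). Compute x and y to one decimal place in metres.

Web Mercator is spherical with R = a = 6378137 m.
x = R·λ = 6378137 × -0.299348401 = -1909285.114 m.
y = R·ln tan(π/4 + φ/2) = 6378137 × 0.359539554 = 2293192.532 m.

x -1909285.1 m, y 2293192.5 m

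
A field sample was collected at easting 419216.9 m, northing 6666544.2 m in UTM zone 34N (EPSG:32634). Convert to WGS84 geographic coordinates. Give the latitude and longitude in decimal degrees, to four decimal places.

lat 60.1279°, lon 19.5460°

Zone 34N: λ₀ = 21°, k₀ = 0.9996, false easting 500000 m.
Meridian distance M = (N − FN)/k₀ = 6669211.9 m.
Inverse transverse Mercator on WGS84 gives φ = 60.12790030°, λ = 19.54600065°.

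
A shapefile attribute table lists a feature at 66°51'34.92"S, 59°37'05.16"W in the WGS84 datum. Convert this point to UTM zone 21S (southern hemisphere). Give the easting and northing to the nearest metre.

Zone 21 central meridian λ₀ = 6×21 − 183 = -57°; Δλ = -2.6181°.
Transverse Mercator on WGS84 with k₀ = 0.9996 gives E = 385214.576 m, N = 2581847.924 m.

E 385215 m, N 2581848 m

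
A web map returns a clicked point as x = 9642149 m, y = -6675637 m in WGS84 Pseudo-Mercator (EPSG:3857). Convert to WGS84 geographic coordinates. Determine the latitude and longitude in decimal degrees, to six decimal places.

lat -51.306201°, lon 86.616898°

R = 6378137 m. λ = x/R = 86.61689818°.
φ = 2·arctan(exp(y/R)) − 90° = 2·arctan(0.35111) − 90° = -51.30620149°.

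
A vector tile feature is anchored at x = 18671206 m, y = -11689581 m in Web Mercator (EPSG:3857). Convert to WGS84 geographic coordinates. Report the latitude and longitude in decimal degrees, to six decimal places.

lat -71.822600°, lon 167.726297°

R = 6378137 m. λ = x/R = 167.72629723°.
φ = 2·arctan(exp(y/R)) − 90° = 2·arctan(0.15997) − 90° = -71.82260012°.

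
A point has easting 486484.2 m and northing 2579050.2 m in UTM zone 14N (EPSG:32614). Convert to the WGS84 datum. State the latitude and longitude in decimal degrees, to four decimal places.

lat 23.3209°, lon -99.1322°

Zone 14N: λ₀ = -99°, k₀ = 0.9996, false easting 500000 m.
Meridian distance M = (N − FN)/k₀ = 2580082.2 m.
Inverse transverse Mercator on WGS84 gives φ = 23.32090004°, λ = -99.13219972°.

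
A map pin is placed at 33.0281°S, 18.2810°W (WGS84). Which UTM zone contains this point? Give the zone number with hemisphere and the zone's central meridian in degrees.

Zone 27S, central meridian -21°

UTM zone = ⌊(λ + 180)/6⌋ + 1; -18.2810° ∈ [-24°, -18°) → zone 27.
Hemisphere: S (φ < 0).
Central meridian λ₀ = 6×27 − 183 = -21°.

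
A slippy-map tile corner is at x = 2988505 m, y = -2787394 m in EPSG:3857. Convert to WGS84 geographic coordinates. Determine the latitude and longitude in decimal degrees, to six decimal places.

R = 6378137 m. λ = x/R = 26.84619718°.
φ = 2·arctan(exp(y/R)) − 90° = 2·arctan(0.64596) − 90° = -24.27860272°.

lat -24.278603°, lon 26.846197°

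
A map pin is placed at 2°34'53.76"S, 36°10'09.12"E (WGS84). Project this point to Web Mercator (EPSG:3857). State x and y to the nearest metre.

x 4026337 m, y -287480 m

Web Mercator is spherical with R = a = 6378137 m.
x = R·λ = 6378137 × 0.631271628 = 4026336.926 m.
y = R·ln tan(π/4 + φ/2) = 6378137 × -0.045072673 = -287479.686 m.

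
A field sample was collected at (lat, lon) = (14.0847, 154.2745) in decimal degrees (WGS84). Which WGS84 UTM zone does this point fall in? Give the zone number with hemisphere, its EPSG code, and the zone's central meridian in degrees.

Zone 56N (EPSG:32656), central meridian 153°

UTM zone = ⌊(λ + 180)/6⌋ + 1; 154.2745° ∈ [150°, 156°) → zone 56.
Hemisphere: N (φ ≥ 0).
Central meridian λ₀ = 6×56 − 183 = 153°.
EPSG code: 32656.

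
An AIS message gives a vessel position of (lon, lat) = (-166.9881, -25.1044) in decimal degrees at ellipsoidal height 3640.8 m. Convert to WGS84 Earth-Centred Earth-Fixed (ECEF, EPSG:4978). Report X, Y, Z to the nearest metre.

WGS84: a = 6378137 m, e² = 0.006694380; N(φ) = a/√(1−e²sin²φ) = 6381983.356 m.
X = (N+h)·cosφ·cosλ = -5633940.784 m; Y = (N+h)·cosφ·sinλ = -1301930.282 m; Z = (N(1−e²)+h)·sinφ = -2691095.924 m.

X -5633941 m, Y -1301930 m, Z -2691096 m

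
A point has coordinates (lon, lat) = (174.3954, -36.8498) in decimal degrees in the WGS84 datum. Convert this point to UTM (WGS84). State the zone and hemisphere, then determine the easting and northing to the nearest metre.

Longitude 174.3954° lies in the 6° band [174°, 180°), giving zone 60; latitude is south of the equator, so 60S.
Zone 60 central meridian λ₀ = 6×60 − 183 = 177°; Δλ = -2.6046°.
Transverse Mercator on WGS84 with k₀ = 0.9996 gives E = 267775.243 m, N = 5918622.819 m.

Zone 60S: E 267775 m, N 5918623 m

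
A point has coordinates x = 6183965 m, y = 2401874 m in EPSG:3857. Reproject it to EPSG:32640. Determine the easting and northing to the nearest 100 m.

E 349500 m, N 2332100 m

Web Mercator inverse (R = 6378137 m) → φ = 21.08380292°, λ = 55.55150276°.
UTM 40N forward: E = 349531.628 m, N = 2332106.695 m.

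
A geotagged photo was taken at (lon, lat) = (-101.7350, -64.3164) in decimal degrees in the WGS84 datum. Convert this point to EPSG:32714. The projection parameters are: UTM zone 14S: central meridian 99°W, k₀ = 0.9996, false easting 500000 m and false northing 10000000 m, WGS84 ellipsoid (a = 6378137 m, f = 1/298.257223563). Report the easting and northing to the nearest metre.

Zone 14 central meridian λ₀ = 6×14 − 183 = -99°; Δλ = -2.7350°.
Transverse Mercator on WGS84 with k₀ = 0.9996 gives E = 367771.308 m, N = 2864882.851 m.

E 367771 m, N 2864883 m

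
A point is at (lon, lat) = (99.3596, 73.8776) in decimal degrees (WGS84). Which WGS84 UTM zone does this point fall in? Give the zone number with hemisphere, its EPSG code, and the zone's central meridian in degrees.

UTM zone = ⌊(λ + 180)/6⌋ + 1; 99.3596° ∈ [96°, 102°) → zone 47.
Hemisphere: N (φ ≥ 0).
Central meridian λ₀ = 6×47 − 183 = 99°.
EPSG code: 32647.

Zone 47N (EPSG:32647), central meridian 99°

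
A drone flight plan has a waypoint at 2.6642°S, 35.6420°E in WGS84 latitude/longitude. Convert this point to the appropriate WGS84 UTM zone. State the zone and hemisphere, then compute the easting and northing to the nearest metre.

Longitude 35.6420° lies in the 6° band [30°, 36°), giving zone 36; latitude is south of the equator, so 36S.
Zone 36 central meridian λ₀ = 6×36 − 183 = 33°; Δλ = +2.6420°.
Transverse Mercator on WGS84 with k₀ = 0.9996 gives E = 793777.184 m, N = 9705208.714 m.

Zone 36S: E 793777 m, N 9705209 m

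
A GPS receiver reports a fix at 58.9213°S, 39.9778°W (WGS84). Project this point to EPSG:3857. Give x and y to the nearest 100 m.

Web Mercator is spherical with R = a = 6378137 m.
x = R·λ = 6378137 × -0.697744238 = -4450308.339 m.
y = R·ln tan(π/4 + φ/2) = 6378137 × -1.279902925 = -8163396.204 m.

x -4450300 m, y -8163400 m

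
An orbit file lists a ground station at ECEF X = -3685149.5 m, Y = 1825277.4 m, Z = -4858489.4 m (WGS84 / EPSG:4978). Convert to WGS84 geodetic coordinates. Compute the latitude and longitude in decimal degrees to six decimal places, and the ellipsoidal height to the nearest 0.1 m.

lat -49.943800°, lon 153.650500°, h -364.8 m

λ = atan2(Y, X) = 153.65050040°; p = √(X²+Y²) = 4112415.9 m.
Bowring's method on WGS84 (a = 6378137 m, b = 6356752.314 m) gives φ = -49.94380047°, h = -364.810 m.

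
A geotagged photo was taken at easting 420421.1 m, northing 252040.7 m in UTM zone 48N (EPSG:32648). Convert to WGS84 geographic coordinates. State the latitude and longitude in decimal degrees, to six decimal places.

Zone 48N: λ₀ = 105°, k₀ = 0.9996, false easting 500000 m.
Meridian distance M = (N − FN)/k₀ = 252141.6 m.
Inverse transverse Mercator on WGS84 gives φ = 2.28010029°, λ = 104.28430033°.

lat 2.280100°, lon 104.284300°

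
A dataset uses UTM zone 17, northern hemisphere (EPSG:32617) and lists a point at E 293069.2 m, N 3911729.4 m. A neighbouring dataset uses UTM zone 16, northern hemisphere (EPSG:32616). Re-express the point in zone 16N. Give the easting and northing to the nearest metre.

E 838487 m, N 3915716 m

UTM 17N → geographic: φ = 35.32739965°, λ = -83.27659949°.
UTM 16N (λ₀ = -87°) forward: E = 838487.104 m, N = 3915716.490 m.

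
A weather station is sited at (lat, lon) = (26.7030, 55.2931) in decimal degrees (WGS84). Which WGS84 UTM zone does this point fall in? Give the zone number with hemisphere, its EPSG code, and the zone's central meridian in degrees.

Zone 40N (EPSG:32640), central meridian 57°

UTM zone = ⌊(λ + 180)/6⌋ + 1; 55.2931° ∈ [54°, 60°) → zone 40.
Hemisphere: N (φ ≥ 0).
Central meridian λ₀ = 6×40 − 183 = 57°.
EPSG code: 32640.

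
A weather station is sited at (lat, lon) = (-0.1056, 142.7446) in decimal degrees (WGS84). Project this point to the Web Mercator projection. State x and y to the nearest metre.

Web Mercator is spherical with R = a = 6378137 m.
x = R·λ = 6378137 × 2.491363259 = 15890256.185 m.
y = R·ln tan(π/4 + φ/2) = 6378137 × -0.001843069 = -11755.345 m.

x 15890256 m, y -11755 m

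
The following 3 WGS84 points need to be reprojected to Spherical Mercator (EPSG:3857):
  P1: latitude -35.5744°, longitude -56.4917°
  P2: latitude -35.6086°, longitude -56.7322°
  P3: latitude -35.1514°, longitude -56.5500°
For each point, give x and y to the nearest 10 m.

Web Mercator: x = R·λ, y = R·ln tan(π/4+φ/2), R = 6378137 m.
P1 (-35.5744°, -56.4917°) → (-6288627.278, -4242216.392) m.
P2 (-35.6086°, -56.7322°) → (-6315399.616, -4246898.127) m.
P3 (-35.1514°, -56.5500°) → (-6295117.204, -4184474.881) m.

P1: x -6288630 m, y -4242220 m; P2: x -6315400 m, y -4246900 m; P3: x -6295120 m, y -4184470 m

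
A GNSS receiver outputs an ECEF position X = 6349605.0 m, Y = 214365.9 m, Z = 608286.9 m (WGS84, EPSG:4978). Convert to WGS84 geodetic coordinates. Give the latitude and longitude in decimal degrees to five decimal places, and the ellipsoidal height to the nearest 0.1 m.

lat 5.50570°, lon 1.93360°, h 4334.4 m

λ = atan2(Y, X) = 1.93360031°; p = √(X²+Y²) = 6353222.5 m.
Bowring's method on WGS84 (a = 6378137 m, b = 6356752.314 m) gives φ = 5.50569988°, h = 4334.413 m.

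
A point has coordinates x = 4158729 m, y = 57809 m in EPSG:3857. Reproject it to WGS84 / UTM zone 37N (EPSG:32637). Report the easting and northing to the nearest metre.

E 317324 m, N 57422 m

Web Mercator inverse (R = 6378137 m) → φ = 0.51929997°, λ = 37.35849823°.
UTM 37N forward: E = 317324.248 m, N = 57421.988 m.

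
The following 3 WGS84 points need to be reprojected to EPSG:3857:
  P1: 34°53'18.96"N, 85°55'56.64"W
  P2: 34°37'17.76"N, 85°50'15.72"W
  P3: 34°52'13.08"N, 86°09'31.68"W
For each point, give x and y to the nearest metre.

Web Mercator: x = R·λ, y = R·ln tan(π/4+φ/2), R = 6378137 m.
P1 (34.8886°, -85.9324°) → (-9565951.011, 4148752.615) m.
P2 (34.6216°, -85.8377°) → (-9555409.055, 4112576.259) m.
P3 (34.8703°, -86.1588°) → (-9591153.743, 4146269.371) m.

P1: x -9565951 m, y 4148753 m; P2: x -9555409 m, y 4112576 m; P3: x -9591154 m, y 4146269 m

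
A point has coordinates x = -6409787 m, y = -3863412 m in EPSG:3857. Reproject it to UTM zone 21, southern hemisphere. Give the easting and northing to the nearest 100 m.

Web Mercator inverse (R = 6378137 m) → φ = -32.75940219°, λ = -57.58009630°.
UTM 21S forward: E = 445662.832 m, N = 6375236.390 m.

E 445700 m, N 6375200 m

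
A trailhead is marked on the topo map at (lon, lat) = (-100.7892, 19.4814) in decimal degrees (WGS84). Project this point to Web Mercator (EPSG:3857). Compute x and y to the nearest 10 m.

Web Mercator is spherical with R = a = 6378137 m.
x = R·λ = 6378137 × -1.759103390 = -11219802.421 m.
y = R·ln tan(π/4 + φ/2) = 6378137 × 0.346762037 = 2211695.777 m.

x -11219800 m, y 2211700 m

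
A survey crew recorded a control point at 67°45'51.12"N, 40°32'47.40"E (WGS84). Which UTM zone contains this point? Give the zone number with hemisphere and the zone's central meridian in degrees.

Zone 37N, central meridian 39°

UTM zone = ⌊(λ + 180)/6⌋ + 1; 40.5465° ∈ [36°, 42°) → zone 37.
Hemisphere: N (φ ≥ 0).
Central meridian λ₀ = 6×37 − 183 = 39°.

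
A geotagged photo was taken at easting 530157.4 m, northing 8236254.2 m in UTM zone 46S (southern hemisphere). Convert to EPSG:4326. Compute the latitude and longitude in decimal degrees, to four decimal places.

Zone 46S: λ₀ = 93°, k₀ = 0.9996, false easting 500000 m, false northing 10000000 m.
Meridian distance M = (N − FN)/k₀ = -1764451.6 m.
Inverse transverse Mercator on WGS84 gives φ = -15.95289972°, λ = 93.28180017°.

lat -15.9529°, lon 93.2818°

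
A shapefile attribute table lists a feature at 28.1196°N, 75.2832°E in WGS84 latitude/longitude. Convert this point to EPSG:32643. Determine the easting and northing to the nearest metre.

E 527814 m, N 3110484 m

Zone 43 central meridian λ₀ = 6×43 − 183 = 75°; Δλ = +0.2832°.
Transverse Mercator on WGS84 with k₀ = 0.9996 gives E = 527814.198 m, N = 3110483.589 m.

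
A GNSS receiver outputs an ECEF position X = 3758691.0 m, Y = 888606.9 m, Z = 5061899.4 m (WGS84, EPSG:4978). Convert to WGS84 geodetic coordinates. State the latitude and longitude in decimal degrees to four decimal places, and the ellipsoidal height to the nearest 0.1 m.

lat 52.8412°, lon 13.3013°, h 2523.0 m

λ = atan2(Y, X) = 13.30129928°; p = √(X²+Y²) = 3862302.5 m.
Bowring's method on WGS84 (a = 6378137 m, b = 6356752.314 m) gives φ = 52.84119979°, h = 2523.003 m.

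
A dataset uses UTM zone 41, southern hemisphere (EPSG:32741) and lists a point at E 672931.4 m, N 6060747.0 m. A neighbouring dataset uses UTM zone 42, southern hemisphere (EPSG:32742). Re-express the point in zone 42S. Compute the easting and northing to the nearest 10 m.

E 129210 m, N 6054710 m

UTM 41S → geographic: φ = -35.58190022°, λ = 64.90860017°.
UTM 42S (λ₀ = 69°) forward: E = 129212.801 m, N = 6054712.499 m.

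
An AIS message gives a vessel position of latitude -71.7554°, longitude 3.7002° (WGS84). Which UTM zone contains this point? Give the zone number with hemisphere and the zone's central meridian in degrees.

Zone 31S, central meridian 3°

UTM zone = ⌊(λ + 180)/6⌋ + 1; 3.7002° ∈ [0°, 6°) → zone 31.
Hemisphere: S (φ < 0).
Central meridian λ₀ = 6×31 − 183 = 3°.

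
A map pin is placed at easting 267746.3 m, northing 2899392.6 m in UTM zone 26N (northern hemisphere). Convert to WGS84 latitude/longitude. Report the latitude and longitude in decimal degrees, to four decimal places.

lat 26.1953°, lon -29.3242°

Zone 26N: λ₀ = -27°, k₀ = 0.9996, false easting 500000 m.
Meridian distance M = (N − FN)/k₀ = 2900552.8 m.
Inverse transverse Mercator on WGS84 gives φ = 26.19530027°, λ = -29.32419992°.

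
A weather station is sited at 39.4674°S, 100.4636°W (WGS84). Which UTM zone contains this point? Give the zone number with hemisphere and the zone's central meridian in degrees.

UTM zone = ⌊(λ + 180)/6⌋ + 1; -100.4636° ∈ [-102°, -96°) → zone 14.
Hemisphere: S (φ < 0).
Central meridian λ₀ = 6×14 − 183 = -99°.

Zone 14S, central meridian -99°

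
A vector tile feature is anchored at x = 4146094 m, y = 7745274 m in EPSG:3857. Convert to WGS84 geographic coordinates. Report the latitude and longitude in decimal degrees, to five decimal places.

lat 56.92730°, lon 37.24500°

R = 6378137 m. λ = x/R = 37.24499610°.
φ = 2·arctan(exp(y/R)) − 90° = 2·arctan(3.36810) − 90° = 56.92730040°.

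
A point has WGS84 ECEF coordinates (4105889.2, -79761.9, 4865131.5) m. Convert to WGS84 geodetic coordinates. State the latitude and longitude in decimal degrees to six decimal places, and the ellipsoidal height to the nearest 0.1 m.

λ = atan2(Y, X) = -1.11290034°; p = √(X²+Y²) = 4106663.9 m.
Bowring's method on WGS84 (a = 6378137 m, b = 6356752.314 m) gives φ = 50.02179952°, h = 1023.400 m.

lat 50.021800°, lon -1.112900°, h 1023.4 m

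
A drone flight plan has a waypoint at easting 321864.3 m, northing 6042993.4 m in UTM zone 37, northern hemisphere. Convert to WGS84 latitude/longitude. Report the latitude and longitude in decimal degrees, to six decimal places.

lat 54.503200°, lon 36.248801°

Zone 37N: λ₀ = 39°, k₀ = 0.9996, false easting 500000 m.
Meridian distance M = (N − FN)/k₀ = 6045411.6 m.
Inverse transverse Mercator on WGS84 gives φ = 54.50320024°, λ = 36.24880054°.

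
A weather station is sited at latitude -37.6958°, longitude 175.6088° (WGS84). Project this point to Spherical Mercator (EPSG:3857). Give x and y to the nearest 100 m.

Web Mercator is spherical with R = a = 6378137 m.
x = R·λ = 6378137 × 3.064951755 = 19548682.195 m.
y = R·ln tan(π/4 + φ/2) = 6378137 × -0.711264314 = -4536541.237 m.

x 19548700 m, y -4536500 m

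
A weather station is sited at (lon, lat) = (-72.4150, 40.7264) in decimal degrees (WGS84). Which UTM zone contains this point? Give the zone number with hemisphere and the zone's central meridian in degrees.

Zone 18N, central meridian -75°

UTM zone = ⌊(λ + 180)/6⌋ + 1; -72.4150° ∈ [-78°, -72°) → zone 18.
Hemisphere: N (φ ≥ 0).
Central meridian λ₀ = 6×18 − 183 = -75°.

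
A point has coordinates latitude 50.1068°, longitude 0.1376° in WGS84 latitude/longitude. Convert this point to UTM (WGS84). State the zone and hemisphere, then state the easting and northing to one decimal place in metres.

Zone 31N: E 295330.0 m, N 5554429.3 m

Longitude 0.1376° lies in the 6° band [0°, 6°), giving zone 31; latitude is north of the equator, so 31N.
Zone 31 central meridian λ₀ = 6×31 − 183 = 3°; Δλ = -2.8624°.
Transverse Mercator on WGS84 with k₀ = 0.9996 gives E = 295329.998 m, N = 5554429.327 m.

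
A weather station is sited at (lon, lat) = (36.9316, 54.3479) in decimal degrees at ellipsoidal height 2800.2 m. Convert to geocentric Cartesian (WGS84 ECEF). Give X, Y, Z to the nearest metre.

X 2979550 m, Y 2239680 m, Z 5161685 m

WGS84: a = 6378137 m, e² = 0.006694380; N(φ) = a/√(1−e²sin²φ) = 6392279.936 m.
X = (N+h)·cosφ·cosλ = 2979549.643 m; Y = (N+h)·cosφ·sinλ = 2239679.888 m; Z = (N(1−e²)+h)·sinφ = 5161685.416 m.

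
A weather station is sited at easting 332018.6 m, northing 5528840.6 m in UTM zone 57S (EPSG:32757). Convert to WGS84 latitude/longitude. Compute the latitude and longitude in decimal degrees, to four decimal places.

lat -40.3741°, lon 157.0213°

Zone 57S: λ₀ = 159°, k₀ = 0.9996, false easting 500000 m, false northing 10000000 m.
Meridian distance M = (N − FN)/k₀ = -4472948.6 m.
Inverse transverse Mercator on WGS84 gives φ = -40.37410043°, λ = 157.02129940°.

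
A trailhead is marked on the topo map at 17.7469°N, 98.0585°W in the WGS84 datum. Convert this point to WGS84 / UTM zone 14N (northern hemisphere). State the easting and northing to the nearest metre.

E 599815 m, N 1962434 m

Zone 14 central meridian λ₀ = 6×14 − 183 = -99°; Δλ = +0.9415°.
Transverse Mercator on WGS84 with k₀ = 0.9996 gives E = 599814.561 m, N = 1962433.895 m.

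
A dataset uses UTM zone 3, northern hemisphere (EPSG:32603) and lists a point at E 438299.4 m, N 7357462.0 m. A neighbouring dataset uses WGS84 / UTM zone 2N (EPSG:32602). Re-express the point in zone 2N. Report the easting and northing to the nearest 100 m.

UTM 3N → geographic: φ = 66.33079957°, λ = -166.37739987°.
UTM 2N (λ₀ = -171°) forward: E = 706930.474 m, N = 7364433.517 m.

E 706900 m, N 7364400 m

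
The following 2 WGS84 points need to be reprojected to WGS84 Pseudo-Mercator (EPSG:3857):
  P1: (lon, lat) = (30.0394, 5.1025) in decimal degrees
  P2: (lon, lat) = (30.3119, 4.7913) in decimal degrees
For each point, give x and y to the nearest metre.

Web Mercator: x = R·λ, y = R·ln tan(π/4+φ/2), R = 6378137 m.
P1 (5.1025°, 30.0394°) → (3343970.712, 568759.993) m.
P2 (4.7913°, 30.3119°) → (3374305.273, 533987.799) m.

P1: x 3343971 m, y 568760 m; P2: x 3374305 m, y 533988 m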